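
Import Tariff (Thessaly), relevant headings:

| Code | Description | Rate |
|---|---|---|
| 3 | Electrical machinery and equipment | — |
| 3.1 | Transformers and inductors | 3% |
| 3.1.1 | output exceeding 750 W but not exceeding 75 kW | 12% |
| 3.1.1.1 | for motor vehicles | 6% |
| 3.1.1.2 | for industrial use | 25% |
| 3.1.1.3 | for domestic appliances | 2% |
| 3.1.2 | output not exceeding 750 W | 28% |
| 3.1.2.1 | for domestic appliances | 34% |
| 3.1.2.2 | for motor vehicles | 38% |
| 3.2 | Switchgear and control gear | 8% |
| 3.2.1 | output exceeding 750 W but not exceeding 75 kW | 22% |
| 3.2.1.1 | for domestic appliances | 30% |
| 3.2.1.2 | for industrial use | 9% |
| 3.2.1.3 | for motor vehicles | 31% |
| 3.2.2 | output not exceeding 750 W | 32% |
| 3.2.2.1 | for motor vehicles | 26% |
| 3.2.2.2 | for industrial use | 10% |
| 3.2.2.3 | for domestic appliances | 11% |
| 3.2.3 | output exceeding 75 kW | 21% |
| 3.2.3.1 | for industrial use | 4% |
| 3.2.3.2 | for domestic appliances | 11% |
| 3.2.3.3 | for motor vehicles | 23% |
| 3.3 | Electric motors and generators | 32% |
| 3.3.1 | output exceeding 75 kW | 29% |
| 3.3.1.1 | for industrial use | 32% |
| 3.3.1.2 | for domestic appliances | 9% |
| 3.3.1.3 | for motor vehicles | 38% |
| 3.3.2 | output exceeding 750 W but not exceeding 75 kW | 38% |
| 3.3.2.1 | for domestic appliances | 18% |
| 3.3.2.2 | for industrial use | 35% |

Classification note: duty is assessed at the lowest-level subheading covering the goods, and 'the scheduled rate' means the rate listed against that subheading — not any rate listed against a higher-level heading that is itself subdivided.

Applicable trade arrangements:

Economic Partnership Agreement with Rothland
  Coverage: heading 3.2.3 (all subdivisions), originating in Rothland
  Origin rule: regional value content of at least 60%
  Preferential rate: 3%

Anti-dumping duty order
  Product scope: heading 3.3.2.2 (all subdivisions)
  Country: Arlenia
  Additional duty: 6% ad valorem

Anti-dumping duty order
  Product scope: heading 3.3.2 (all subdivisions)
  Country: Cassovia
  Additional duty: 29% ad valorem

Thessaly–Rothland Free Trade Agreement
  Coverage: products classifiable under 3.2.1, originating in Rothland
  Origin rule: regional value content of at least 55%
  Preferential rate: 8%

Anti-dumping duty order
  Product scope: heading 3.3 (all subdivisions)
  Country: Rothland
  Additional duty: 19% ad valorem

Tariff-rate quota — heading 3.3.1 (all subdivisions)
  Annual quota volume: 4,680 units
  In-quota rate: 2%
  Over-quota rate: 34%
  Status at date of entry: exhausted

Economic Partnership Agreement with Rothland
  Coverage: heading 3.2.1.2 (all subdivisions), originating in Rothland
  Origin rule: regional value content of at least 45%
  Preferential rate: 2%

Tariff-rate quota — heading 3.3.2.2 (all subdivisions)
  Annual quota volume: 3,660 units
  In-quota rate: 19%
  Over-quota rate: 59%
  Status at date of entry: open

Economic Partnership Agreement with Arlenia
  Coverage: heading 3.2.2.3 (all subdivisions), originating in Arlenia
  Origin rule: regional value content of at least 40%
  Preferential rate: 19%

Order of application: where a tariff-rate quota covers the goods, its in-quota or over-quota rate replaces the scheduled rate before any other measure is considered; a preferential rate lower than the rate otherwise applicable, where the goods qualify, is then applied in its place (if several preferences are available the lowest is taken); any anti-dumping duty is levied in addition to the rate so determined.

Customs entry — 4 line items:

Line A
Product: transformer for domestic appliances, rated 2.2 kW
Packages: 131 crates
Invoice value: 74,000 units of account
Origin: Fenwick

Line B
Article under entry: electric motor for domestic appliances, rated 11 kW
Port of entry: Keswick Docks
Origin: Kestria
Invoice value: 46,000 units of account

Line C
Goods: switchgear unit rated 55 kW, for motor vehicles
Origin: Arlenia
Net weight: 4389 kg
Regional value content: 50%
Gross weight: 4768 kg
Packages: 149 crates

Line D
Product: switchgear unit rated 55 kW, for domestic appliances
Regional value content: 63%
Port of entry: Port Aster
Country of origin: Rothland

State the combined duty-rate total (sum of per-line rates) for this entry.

59%

Line A: transformer → 3.1; rated 2.2 kW → 3.1.1; for domestic appliances → 3.1.1.3. Scheduled 2%. No special measure applies. → 2%.
Line B: electric motor → 3.3; rated 11 kW → 3.3.2; for domestic appliances → 3.3.2.1. Scheduled 18%. No special measure applies. → 18%.
Line C: switchgear unit → 3.2; rated 55 kW → 3.2.1; for motor vehicles → 3.2.1.3. Scheduled 31%. Arlenia agreement on 3.2.2.3: 3.2.1.3 not covered. → 31%.
Line D: switchgear unit → 3.2; rated 55 kW → 3.2.1; for domestic appliances → 3.2.1.1. Scheduled 30%. Rothland agreement on 3.2.3: 3.2.1.1 not covered; Rothland agreement on 3.2.1: RVC ≥ 55% → 8% available; Rothland agreement on 3.2.1.2: 3.2.1.1 not covered; preferential 8%. → 8%.
Sum: 2% + 18% + 31% + 8% = 59%.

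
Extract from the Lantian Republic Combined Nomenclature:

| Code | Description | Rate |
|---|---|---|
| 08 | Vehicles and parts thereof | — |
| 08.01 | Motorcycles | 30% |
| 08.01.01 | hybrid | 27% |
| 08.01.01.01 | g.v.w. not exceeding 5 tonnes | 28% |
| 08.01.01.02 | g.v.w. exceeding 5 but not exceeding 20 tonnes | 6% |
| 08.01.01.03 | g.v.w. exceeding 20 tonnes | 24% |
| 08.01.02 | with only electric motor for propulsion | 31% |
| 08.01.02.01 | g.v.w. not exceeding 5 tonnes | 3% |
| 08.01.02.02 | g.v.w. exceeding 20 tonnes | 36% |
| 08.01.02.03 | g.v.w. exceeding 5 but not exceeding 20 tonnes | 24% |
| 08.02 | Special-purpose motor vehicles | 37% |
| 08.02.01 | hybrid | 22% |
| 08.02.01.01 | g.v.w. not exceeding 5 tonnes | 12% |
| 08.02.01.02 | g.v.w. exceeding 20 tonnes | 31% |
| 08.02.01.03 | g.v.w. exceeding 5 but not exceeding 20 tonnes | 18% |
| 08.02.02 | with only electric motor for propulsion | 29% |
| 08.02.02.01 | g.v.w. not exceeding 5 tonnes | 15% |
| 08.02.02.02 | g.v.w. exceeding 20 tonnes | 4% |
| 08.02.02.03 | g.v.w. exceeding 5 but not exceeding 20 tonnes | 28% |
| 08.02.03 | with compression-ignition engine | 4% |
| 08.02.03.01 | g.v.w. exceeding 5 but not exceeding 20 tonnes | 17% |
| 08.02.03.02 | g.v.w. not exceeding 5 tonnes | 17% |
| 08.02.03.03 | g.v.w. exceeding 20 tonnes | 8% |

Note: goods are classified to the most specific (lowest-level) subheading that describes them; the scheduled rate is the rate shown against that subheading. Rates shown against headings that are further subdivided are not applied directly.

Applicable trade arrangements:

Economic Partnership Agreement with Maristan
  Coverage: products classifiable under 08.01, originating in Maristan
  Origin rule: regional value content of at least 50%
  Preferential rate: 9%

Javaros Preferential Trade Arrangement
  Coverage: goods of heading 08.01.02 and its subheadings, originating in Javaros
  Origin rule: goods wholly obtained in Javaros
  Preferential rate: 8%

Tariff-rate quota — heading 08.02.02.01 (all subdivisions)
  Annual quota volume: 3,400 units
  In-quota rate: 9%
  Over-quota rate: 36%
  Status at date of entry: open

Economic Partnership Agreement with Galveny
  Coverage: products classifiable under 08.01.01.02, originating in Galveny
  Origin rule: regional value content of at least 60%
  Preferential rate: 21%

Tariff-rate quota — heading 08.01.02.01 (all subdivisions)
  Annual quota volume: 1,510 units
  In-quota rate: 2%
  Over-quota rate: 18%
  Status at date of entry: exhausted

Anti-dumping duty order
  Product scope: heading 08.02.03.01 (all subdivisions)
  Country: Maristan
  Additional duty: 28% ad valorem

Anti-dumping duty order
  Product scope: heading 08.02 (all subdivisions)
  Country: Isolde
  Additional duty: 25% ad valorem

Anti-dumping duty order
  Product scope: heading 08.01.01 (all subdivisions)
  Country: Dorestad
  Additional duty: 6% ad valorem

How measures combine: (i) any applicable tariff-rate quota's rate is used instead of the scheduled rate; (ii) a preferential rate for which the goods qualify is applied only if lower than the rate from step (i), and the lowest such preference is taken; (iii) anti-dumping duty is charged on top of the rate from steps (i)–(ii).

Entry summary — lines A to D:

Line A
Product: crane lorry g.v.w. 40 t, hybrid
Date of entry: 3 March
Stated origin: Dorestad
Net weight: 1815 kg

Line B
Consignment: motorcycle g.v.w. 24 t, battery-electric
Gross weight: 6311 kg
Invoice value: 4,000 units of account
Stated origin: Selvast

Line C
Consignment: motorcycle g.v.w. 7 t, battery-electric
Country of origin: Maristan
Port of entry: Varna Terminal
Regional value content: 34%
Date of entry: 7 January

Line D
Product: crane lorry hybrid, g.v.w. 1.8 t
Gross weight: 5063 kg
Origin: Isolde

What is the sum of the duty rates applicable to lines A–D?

Line A: crane lorry → 08.02; hybrid → 08.02.01; g.v.w. 40 t → 08.02.01.02. Scheduled 31%. No special measure applies. → 31%.
Line B: motorcycle → 08.01; battery-electric → 08.01.02; g.v.w. 24 t → 08.01.02.02. Scheduled 36%. No special measure applies. → 36%.
Line C: motorcycle → 08.01; battery-electric → 08.01.02; g.v.w. 7 t → 08.01.02.03. Scheduled 24%. Maristan agreement on 08.01: RVC < 50%. → 24%.
Line D: crane lorry → 08.02; hybrid → 08.02.01; g.v.w. 1.8 t → 08.02.01.01. Scheduled 12%. anti-dumping (Isolde, 08.02): +25%; total 12% + 25% = 37%. → 37%.
Sum: 31% + 36% + 24% + 37% = 128%.

128%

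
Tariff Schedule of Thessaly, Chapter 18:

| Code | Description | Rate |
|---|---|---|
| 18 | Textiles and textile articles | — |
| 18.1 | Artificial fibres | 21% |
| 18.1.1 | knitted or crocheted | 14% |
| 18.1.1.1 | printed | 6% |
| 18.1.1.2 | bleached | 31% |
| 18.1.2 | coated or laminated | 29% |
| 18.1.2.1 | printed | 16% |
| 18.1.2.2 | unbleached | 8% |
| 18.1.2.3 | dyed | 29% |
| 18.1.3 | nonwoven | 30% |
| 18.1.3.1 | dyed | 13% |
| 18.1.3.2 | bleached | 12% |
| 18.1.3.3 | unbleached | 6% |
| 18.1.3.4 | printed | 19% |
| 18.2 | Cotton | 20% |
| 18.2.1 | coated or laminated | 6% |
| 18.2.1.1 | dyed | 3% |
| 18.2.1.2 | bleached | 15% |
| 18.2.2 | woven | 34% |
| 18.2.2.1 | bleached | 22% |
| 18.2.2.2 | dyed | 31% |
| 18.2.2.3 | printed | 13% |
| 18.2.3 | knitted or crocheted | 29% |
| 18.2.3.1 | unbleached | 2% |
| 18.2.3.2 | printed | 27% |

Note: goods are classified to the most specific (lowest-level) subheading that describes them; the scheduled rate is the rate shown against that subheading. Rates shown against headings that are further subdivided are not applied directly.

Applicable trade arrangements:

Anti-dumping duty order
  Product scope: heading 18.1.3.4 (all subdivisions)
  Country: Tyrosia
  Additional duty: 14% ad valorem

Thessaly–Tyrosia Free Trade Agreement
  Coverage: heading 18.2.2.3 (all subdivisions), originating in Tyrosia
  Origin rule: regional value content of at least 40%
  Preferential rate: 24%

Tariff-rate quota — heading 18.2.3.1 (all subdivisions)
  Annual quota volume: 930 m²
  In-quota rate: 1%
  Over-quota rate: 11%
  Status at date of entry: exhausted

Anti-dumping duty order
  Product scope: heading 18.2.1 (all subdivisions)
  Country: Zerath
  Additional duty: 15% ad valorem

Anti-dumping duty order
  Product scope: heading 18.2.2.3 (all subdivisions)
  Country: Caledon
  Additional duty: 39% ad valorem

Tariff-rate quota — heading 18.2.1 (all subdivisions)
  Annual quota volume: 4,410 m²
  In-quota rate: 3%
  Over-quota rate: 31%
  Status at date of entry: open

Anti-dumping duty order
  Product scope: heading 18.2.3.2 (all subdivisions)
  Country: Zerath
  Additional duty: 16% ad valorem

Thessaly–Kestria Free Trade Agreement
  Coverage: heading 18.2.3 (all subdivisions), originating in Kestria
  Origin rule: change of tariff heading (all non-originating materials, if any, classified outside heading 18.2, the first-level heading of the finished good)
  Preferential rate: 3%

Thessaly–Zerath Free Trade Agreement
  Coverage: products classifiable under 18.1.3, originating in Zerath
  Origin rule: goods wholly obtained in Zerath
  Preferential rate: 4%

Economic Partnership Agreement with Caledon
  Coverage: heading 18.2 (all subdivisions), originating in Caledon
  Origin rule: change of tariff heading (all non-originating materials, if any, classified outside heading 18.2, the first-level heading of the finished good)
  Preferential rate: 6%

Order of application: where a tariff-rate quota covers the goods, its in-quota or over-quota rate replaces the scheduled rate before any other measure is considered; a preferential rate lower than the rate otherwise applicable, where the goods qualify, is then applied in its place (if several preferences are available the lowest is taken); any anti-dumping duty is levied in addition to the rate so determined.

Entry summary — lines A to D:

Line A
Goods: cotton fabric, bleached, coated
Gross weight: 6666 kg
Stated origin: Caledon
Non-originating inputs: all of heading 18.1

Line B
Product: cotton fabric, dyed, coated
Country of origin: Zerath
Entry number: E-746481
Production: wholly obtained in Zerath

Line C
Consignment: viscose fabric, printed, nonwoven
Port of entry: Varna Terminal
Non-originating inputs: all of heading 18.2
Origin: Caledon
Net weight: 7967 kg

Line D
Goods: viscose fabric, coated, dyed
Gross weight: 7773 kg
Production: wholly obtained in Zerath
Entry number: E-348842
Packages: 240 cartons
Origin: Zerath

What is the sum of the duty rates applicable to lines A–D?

69%

Line A: cotton → 18.2; coated → 18.2.1; bleached → 18.2.1.2. Scheduled 15%. quota on 18.2.1 open → in-quota 3%; Caledon agreement on 18.2: CTH met → 6% available; preference 6% not lower than 3% → no reduction. → 3%.
Line B: cotton → 18.2; coated → 18.2.1; dyed → 18.2.1.1. Scheduled 3%. quota on 18.2.1 open → in-quota 3%; Zerath agreement on 18.1.3: 18.2.1.1 not covered; anti-dumping (Zerath, 18.2.1): +15%; total 3% + 15% = 18%. → 18%.
Line C: viscose → 18.1; nonwoven → 18.1.3; printed → 18.1.3.4. Scheduled 19%. Caledon agreement on 18.2: 18.1.3.4 not covered. → 19%.
Line D: viscose → 18.1; coated → 18.1.2; dyed → 18.1.2.3. Scheduled 29%. Zerath agreement on 18.1.3: 18.1.2.3 not covered. → 29%.
Sum: 3% + 18% + 19% + 29% = 69%.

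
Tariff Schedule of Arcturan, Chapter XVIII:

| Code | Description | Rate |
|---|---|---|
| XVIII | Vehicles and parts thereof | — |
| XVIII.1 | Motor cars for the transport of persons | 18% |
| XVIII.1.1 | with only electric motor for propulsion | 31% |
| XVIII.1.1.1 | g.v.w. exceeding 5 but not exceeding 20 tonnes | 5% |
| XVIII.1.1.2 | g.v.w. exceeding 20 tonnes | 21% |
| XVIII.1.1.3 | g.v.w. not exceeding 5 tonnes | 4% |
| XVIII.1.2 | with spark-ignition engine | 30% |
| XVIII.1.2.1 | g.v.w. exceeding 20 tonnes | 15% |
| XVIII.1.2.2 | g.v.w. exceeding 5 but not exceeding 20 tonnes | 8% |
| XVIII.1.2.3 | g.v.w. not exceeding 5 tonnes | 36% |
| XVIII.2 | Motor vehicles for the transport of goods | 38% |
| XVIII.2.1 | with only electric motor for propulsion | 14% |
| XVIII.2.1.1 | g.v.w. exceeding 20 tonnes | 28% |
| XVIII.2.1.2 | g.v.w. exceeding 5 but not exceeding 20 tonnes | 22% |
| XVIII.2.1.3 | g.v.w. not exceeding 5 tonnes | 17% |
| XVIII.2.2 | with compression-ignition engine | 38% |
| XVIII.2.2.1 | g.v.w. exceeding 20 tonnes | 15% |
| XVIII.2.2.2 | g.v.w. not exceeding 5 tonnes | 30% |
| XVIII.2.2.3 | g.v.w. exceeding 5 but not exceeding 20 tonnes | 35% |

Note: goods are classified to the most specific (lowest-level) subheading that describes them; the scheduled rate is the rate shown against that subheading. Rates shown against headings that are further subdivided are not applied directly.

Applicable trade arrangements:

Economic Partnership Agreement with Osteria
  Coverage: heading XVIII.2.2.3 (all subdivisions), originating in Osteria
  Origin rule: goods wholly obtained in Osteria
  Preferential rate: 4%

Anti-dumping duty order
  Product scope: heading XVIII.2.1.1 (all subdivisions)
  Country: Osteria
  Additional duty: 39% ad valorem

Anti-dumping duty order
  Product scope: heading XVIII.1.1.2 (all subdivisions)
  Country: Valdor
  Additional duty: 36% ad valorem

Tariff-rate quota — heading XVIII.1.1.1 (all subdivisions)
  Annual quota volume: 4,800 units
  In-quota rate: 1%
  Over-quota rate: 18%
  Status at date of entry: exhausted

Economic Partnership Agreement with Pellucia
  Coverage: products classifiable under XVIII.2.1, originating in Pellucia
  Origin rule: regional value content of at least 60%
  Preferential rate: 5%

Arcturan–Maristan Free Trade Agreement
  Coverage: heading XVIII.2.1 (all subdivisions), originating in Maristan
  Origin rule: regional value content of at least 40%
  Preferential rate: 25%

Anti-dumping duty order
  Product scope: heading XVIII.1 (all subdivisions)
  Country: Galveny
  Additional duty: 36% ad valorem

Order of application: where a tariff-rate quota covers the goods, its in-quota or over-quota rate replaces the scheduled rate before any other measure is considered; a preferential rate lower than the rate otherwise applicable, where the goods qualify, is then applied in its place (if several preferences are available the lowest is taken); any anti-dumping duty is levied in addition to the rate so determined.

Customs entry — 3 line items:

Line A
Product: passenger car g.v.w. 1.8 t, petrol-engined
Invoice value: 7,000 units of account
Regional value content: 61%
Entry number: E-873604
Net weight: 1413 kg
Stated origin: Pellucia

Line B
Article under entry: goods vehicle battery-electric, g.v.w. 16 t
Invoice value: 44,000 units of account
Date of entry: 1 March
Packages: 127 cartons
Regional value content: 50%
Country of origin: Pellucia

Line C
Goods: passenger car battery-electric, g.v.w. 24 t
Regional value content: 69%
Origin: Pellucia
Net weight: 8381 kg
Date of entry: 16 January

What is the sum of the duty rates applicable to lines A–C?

79%

Line A: passenger car → XVIII.1; petrol-engined → XVIII.1.2; g.v.w. 1.8 t → XVIII.1.2.3. Scheduled 36%. Pellucia agreement on XVIII.2.1: XVIII.1.2.3 not covered. → 36%.
Line B: goods vehicle → XVIII.2; battery-electric → XVIII.2.1; g.v.w. 16 t → XVIII.2.1.2. Scheduled 22%. Pellucia agreement on XVIII.2.1: RVC < 60%. → 22%.
Line C: passenger car → XVIII.1; battery-electric → XVIII.1.1; g.v.w. 24 t → XVIII.1.1.2. Scheduled 21%. Pellucia agreement on XVIII.2.1: XVIII.1.1.2 not covered. → 21%.
Sum: 36% + 22% + 21% = 79%.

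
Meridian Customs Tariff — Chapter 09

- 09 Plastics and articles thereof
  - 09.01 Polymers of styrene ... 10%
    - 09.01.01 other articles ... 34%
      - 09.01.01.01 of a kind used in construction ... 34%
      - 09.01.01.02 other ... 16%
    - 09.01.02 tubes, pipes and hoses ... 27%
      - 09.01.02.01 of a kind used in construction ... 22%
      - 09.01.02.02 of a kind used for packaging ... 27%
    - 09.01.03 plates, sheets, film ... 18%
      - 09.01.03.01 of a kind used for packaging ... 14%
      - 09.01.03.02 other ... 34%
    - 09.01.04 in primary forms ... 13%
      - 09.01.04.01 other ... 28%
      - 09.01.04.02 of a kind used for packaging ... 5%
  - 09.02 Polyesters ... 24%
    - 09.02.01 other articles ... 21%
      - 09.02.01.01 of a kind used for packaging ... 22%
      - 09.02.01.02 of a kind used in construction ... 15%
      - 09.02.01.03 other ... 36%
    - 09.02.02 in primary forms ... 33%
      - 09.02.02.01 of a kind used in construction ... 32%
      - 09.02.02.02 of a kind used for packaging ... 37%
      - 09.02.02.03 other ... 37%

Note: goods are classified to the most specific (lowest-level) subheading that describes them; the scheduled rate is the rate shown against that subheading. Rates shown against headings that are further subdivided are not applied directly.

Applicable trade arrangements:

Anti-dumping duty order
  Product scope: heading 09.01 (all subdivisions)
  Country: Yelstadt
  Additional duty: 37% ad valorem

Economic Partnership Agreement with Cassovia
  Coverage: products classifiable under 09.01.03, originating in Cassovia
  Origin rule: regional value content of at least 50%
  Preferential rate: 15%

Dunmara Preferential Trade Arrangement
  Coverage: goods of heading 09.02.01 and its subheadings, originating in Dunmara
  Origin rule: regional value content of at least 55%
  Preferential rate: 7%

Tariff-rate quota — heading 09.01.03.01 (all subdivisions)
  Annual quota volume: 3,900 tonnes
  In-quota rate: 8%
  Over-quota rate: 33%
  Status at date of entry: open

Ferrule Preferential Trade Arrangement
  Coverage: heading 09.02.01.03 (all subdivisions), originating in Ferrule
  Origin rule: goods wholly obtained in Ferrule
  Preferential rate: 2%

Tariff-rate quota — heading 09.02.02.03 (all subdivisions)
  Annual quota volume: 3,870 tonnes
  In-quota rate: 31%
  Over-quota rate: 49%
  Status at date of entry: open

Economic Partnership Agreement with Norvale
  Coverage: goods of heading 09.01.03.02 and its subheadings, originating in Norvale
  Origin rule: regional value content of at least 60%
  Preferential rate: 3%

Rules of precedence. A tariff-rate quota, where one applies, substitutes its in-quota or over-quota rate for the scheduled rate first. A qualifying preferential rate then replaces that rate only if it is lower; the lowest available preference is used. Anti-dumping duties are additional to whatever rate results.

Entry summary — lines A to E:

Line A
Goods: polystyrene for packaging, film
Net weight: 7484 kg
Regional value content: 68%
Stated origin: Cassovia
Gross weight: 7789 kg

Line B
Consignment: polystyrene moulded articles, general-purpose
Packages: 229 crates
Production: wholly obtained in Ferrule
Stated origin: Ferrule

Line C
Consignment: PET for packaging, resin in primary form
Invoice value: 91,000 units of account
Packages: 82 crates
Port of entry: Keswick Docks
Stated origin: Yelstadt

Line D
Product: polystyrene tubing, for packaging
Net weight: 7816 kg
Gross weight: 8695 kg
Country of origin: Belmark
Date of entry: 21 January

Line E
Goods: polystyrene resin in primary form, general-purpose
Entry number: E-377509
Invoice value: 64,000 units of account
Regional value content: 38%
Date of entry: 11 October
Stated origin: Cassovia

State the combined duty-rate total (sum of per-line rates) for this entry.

116%

Line A: polystyrene → 09.01; film → 09.01.03; for packaging → 09.01.03.01. Scheduled 14%. quota on 09.01.03.01 open → in-quota 8%; Cassovia agreement on 09.01.03: RVC ≥ 50% → 15% available; preference 15% not lower than 8% → no reduction. → 8%.
Line B: polystyrene → 09.01; moulded articles → 09.01.01; general-purpose → 09.01.01.02. Scheduled 16%. Ferrule agreement on 09.02.01.03: 09.01.01.02 not covered. → 16%.
Line C: PET → 09.02; resin in primary form → 09.02.02; for packaging → 09.02.02.02. Scheduled 37%. No special measure applies. → 37%.
Line D: polystyrene → 09.01; tubing → 09.01.02; for packaging → 09.01.02.02. Scheduled 27%. No special measure applies. → 27%.
Line E: polystyrene → 09.01; resin in primary form → 09.01.04; general-purpose → 09.01.04.01. Scheduled 28%. Cassovia agreement on 09.01.03: 09.01.04.01 not covered. → 28%.
Sum: 8% + 16% + 37% + 27% + 28% = 116%.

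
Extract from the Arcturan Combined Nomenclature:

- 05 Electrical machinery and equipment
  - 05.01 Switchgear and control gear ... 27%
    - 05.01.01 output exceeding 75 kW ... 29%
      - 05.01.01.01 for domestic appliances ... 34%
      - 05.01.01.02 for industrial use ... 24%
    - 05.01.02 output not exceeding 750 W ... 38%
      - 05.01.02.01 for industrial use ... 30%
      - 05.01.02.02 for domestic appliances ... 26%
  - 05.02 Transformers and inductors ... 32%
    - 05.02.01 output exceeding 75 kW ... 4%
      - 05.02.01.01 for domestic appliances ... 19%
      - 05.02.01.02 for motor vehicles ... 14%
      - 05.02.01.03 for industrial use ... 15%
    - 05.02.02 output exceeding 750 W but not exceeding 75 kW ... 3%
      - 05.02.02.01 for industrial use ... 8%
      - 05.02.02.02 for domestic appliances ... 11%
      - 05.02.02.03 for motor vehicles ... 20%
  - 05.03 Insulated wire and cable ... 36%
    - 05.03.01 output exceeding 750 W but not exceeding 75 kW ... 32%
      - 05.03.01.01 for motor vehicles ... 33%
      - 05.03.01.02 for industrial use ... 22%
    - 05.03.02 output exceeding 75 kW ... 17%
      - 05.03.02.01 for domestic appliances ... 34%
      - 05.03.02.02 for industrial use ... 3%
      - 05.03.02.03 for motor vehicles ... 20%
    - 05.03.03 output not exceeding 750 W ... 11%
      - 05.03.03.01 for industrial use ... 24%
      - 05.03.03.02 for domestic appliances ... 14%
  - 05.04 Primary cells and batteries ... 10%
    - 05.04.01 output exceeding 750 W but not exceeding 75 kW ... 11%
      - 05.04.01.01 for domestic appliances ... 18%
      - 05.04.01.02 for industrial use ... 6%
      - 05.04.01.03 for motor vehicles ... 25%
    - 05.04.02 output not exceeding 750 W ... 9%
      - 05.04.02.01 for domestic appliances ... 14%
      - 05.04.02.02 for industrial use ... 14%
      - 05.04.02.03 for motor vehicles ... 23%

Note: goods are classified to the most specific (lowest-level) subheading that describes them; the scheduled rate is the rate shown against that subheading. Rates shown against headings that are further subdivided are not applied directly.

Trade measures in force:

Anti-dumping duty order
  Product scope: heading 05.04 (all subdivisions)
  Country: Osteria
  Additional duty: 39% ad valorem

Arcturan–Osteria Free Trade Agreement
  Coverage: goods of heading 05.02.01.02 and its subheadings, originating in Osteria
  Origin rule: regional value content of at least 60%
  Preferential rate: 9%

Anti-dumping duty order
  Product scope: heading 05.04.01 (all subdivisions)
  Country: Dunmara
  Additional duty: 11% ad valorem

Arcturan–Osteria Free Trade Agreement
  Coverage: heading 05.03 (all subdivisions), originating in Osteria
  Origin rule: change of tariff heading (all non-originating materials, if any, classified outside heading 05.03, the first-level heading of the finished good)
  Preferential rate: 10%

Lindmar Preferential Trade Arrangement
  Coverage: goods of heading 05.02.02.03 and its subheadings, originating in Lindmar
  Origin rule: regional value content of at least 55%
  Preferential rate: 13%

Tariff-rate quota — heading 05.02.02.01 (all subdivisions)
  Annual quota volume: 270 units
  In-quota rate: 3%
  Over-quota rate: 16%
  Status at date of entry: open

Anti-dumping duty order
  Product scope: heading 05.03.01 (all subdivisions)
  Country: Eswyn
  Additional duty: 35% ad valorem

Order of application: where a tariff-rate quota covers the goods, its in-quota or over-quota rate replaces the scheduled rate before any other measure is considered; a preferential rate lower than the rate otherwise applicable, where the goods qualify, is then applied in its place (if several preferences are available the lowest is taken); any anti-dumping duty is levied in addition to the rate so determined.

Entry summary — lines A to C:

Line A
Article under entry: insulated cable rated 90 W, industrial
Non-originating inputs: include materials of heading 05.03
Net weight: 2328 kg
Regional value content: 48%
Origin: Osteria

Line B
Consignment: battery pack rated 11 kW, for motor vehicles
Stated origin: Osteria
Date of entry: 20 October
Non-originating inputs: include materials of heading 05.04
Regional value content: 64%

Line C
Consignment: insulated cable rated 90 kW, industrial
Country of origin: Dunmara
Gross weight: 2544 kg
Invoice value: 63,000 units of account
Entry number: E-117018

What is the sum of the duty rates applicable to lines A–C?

Line A: insulated cable → 05.03; rated 90 W → 05.03.03; industrial → 05.03.03.01. Scheduled 24%. Osteria agreement on 05.02.01.02: 05.03.03.01 not covered; Osteria agreement on 05.03: CTH not met. → 24%.
Line B: battery pack → 05.04; rated 11 kW → 05.04.01; for motor vehicles → 05.04.01.03. Scheduled 25%. Osteria agreement on 05.02.01.02: 05.04.01.03 not covered; Osteria agreement on 05.03: 05.04.01.03 not covered; anti-dumping (Osteria, 05.04): +39%; total 25% + 39% = 64%. → 64%.
Line C: insulated cable → 05.03; rated 90 kW → 05.03.02; industrial → 05.03.02.02. Scheduled 3%. No special measure applies. → 3%.
Sum: 24% + 64% + 3% = 91%.

91%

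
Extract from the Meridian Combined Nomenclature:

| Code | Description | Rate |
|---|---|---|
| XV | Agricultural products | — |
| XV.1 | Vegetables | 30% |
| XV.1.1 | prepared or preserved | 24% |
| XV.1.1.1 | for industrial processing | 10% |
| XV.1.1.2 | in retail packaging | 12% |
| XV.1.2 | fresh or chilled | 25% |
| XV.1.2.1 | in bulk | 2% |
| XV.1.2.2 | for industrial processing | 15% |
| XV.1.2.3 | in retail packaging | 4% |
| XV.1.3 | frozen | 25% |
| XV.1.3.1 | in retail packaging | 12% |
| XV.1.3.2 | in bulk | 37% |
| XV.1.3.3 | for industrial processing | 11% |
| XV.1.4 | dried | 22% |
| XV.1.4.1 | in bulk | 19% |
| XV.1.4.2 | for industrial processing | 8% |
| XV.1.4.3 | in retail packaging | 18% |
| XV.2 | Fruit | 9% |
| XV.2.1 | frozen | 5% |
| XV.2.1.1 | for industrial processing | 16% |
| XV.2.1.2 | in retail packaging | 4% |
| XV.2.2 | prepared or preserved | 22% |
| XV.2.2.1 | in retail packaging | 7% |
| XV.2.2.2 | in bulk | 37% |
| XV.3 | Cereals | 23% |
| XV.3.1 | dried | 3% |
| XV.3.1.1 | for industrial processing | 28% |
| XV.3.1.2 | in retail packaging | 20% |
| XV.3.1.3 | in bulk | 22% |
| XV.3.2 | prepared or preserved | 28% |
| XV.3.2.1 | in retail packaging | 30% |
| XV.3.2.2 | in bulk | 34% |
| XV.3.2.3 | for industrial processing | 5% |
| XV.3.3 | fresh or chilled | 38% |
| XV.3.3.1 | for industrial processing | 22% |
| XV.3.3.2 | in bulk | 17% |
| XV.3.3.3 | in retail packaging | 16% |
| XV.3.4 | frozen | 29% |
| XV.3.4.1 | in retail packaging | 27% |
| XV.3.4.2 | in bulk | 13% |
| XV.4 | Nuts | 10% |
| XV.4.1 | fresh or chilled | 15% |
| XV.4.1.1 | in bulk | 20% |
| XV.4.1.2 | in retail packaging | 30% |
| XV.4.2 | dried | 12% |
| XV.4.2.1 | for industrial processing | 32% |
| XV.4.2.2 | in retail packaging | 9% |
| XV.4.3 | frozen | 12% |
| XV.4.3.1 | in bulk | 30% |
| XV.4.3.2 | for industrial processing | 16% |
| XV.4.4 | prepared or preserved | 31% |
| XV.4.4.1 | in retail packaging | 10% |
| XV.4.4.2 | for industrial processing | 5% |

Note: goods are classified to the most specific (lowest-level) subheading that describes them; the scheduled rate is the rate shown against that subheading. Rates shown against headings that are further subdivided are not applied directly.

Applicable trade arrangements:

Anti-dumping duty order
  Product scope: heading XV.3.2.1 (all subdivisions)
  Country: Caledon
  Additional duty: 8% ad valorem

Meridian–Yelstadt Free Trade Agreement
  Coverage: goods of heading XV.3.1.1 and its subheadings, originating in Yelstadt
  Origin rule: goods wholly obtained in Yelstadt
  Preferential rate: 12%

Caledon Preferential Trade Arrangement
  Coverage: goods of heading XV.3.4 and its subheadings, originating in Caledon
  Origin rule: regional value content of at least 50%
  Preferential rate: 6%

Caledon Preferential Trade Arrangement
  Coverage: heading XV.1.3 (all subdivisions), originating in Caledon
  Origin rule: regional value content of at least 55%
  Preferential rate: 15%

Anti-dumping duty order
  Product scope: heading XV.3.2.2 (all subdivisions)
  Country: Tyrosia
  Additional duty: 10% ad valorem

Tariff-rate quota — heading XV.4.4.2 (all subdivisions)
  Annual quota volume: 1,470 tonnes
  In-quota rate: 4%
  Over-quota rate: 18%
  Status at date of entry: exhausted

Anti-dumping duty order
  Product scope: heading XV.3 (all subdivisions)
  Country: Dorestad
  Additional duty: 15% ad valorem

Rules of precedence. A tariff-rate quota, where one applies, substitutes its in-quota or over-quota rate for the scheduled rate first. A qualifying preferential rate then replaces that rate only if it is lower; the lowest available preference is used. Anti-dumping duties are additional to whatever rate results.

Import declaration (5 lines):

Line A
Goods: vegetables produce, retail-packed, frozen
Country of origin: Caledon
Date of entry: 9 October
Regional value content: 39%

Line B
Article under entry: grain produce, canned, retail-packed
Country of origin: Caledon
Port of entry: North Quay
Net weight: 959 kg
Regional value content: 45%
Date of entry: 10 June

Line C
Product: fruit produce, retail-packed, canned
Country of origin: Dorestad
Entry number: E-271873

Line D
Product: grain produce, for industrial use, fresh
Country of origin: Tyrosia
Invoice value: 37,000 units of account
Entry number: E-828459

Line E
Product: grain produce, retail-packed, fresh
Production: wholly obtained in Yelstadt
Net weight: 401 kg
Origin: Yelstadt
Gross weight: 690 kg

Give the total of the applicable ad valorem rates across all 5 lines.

95%

Line A: vegetables → XV.1; frozen → XV.1.3; retail-packed → XV.1.3.1. Scheduled 12%. Caledon agreement on XV.3.4: XV.1.3.1 not covered; Caledon agreement on XV.1.3: RVC < 55%. → 12%.
Line B: grain → XV.3; canned → XV.3.2; retail-packed → XV.3.2.1. Scheduled 30%. Caledon agreement on XV.3.4: XV.3.2.1 not covered; Caledon agreement on XV.1.3: XV.3.2.1 not covered; anti-dumping (Caledon, XV.3.2.1): +8%; total 30% + 8% = 38%. → 38%.
Line C: fruit → XV.2; canned → XV.2.2; retail-packed → XV.2.2.1. Scheduled 7%. No special measure applies. → 7%.
Line D: grain → XV.3; fresh → XV.3.3; for industrial use → XV.3.3.1. Scheduled 22%. No special measure applies. → 22%.
Line E: grain → XV.3; fresh → XV.3.3; retail-packed → XV.3.3.3. Scheduled 16%. Yelstadt agreement on XV.3.1.1: XV.3.3.3 not covered. → 16%.
Sum: 12% + 38% + 7% + 22% + 16% = 95%.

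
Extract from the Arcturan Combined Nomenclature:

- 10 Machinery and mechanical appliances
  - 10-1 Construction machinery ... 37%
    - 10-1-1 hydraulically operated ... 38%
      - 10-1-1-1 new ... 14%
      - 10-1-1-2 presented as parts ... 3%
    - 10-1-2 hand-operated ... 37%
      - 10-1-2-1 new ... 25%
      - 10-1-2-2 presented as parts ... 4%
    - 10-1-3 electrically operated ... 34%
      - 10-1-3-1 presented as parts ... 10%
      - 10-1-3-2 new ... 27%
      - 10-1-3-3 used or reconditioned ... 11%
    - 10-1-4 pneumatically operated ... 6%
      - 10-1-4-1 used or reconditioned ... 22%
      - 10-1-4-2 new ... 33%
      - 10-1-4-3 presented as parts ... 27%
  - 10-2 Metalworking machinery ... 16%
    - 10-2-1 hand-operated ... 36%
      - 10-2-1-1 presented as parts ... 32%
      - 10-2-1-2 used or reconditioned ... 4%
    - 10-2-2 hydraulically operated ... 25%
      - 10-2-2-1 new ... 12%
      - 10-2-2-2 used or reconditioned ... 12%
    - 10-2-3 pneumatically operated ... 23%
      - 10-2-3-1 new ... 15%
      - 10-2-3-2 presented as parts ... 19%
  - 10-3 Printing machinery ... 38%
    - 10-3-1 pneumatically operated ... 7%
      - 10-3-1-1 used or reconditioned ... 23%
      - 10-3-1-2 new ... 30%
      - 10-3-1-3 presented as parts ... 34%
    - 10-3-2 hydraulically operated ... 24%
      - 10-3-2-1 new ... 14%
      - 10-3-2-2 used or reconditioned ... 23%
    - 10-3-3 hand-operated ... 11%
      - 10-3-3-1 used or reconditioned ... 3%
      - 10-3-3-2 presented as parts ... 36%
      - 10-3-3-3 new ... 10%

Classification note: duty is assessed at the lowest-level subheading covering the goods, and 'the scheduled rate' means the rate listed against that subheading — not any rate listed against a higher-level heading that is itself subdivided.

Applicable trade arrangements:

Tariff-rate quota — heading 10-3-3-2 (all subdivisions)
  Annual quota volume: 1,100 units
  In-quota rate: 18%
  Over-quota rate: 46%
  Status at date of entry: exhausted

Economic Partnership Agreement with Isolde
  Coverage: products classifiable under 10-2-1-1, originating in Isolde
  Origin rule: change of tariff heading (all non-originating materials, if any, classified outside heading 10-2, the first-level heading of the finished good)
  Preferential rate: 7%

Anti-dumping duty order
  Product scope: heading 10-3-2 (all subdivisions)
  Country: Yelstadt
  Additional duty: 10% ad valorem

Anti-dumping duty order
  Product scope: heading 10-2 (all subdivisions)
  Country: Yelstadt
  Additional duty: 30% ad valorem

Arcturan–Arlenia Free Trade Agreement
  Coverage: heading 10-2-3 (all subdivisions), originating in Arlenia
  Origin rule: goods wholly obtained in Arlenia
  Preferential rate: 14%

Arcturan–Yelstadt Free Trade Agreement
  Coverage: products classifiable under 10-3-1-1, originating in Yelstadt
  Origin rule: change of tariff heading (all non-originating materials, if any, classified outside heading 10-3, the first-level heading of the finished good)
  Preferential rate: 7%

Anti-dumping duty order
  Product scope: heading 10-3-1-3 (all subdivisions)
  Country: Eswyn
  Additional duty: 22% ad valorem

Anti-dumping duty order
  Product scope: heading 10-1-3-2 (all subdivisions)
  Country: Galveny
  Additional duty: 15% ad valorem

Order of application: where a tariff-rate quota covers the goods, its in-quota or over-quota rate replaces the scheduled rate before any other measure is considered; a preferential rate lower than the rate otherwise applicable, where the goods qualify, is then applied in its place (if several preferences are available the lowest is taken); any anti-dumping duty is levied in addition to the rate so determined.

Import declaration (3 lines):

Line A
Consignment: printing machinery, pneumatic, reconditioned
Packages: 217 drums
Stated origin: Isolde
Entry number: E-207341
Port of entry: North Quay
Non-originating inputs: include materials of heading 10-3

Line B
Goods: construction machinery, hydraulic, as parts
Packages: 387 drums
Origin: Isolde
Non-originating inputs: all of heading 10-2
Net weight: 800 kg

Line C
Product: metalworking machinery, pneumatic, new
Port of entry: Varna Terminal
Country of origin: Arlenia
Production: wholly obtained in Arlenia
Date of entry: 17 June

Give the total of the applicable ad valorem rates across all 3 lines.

40%

Line A: printing → 10-3; pneumatic → 10-3-1; reconditioned → 10-3-1-1. Scheduled 23%. Isolde agreement on 10-2-1-1: 10-3-1-1 not covered. → 23%.
Line B: construction → 10-1; hydraulic → 10-1-1; as parts → 10-1-1-2. Scheduled 3%. Isolde agreement on 10-2-1-1: 10-1-1-2 not covered. → 3%.
Line C: metalworking → 10-2; pneumatic → 10-2-3; new → 10-2-3-1. Scheduled 15%. Arlenia agreement on 10-2-3: wholly obtained → 14% available; preferential 14%. → 14%.
Sum: 23% + 3% + 14% = 40%.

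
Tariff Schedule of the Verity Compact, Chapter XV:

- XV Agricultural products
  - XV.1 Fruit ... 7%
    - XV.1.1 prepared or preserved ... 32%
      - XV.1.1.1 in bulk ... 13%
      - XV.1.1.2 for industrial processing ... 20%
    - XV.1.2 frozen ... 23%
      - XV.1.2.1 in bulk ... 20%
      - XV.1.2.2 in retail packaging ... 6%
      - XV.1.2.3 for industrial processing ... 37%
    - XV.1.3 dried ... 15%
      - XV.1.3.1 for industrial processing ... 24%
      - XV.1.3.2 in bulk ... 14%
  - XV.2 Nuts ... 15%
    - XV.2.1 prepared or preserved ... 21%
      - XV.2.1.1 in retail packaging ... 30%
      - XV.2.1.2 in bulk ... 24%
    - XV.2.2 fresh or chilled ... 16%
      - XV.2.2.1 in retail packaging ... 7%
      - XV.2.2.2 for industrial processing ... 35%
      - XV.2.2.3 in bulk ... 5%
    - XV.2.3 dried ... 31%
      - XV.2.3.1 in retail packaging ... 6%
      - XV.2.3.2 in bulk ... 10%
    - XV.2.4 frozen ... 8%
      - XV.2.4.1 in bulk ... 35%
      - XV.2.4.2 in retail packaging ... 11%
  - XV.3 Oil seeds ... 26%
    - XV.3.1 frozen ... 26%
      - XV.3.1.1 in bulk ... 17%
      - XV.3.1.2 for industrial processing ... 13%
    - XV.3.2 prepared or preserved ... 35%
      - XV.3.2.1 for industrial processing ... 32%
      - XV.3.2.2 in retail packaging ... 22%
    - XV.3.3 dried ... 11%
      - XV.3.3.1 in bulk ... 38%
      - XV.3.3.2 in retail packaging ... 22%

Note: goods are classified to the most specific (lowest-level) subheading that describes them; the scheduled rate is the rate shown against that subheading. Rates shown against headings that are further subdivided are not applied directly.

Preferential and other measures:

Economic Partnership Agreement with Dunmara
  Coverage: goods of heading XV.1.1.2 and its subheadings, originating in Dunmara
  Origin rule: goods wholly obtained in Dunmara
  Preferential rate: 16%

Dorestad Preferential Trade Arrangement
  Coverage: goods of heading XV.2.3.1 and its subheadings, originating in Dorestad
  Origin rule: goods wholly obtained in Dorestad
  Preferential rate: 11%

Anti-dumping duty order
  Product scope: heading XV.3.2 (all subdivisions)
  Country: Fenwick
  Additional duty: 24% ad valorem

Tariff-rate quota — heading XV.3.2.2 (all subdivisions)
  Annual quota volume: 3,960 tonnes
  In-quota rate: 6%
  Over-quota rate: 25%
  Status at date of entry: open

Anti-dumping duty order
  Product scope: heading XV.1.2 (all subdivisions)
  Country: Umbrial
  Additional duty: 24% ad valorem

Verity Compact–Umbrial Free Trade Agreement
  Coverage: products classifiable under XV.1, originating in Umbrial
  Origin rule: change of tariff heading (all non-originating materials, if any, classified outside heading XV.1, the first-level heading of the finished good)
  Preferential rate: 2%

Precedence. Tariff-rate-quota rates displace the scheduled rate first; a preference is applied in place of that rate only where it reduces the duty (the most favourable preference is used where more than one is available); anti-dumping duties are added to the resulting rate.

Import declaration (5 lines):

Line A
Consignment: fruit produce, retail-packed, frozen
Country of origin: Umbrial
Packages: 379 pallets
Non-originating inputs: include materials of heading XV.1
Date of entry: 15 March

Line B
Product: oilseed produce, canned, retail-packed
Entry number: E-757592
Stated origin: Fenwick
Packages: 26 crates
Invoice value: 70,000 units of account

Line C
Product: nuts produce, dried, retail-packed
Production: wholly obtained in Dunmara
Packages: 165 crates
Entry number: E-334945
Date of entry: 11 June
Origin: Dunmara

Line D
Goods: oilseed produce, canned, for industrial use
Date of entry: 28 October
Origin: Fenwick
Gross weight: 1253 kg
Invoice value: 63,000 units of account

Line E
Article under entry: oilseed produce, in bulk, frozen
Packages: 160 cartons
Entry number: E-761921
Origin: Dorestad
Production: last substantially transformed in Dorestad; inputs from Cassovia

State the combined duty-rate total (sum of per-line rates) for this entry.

Line A: fruit → XV.1; frozen → XV.1.2; retail-packed → XV.1.2.2. Scheduled 6%. Umbrial agreement on XV.1: CTH not met; anti-dumping (Umbrial, XV.1.2): +24%; total 6% + 24% = 30%. → 30%.
Line B: oilseed → XV.3; canned → XV.3.2; retail-packed → XV.3.2.2. Scheduled 22%. quota on XV.3.2.2 open → in-quota 6%; anti-dumping (Fenwick, XV.3.2): +24%; total 6% + 24% = 30%. → 30%.
Line C: nuts → XV.2; dried → XV.2.3; retail-packed → XV.2.3.1. Scheduled 6%. Dunmara agreement on XV.1.1.2: XV.2.3.1 not covered. → 6%.
Line D: oilseed → XV.3; canned → XV.3.2; for industrial use → XV.3.2.1. Scheduled 32%. anti-dumping (Fenwick, XV.3.2): +24%; total 32% + 24% = 56%. → 56%.
Line E: oilseed → XV.3; frozen → XV.3.1; in bulk → XV.3.1.1. Scheduled 17%. Dorestad agreement on XV.2.3.1: XV.3.1.1 not covered. → 17%.
Sum: 30% + 30% + 6% + 56% + 17% = 139%.

139%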